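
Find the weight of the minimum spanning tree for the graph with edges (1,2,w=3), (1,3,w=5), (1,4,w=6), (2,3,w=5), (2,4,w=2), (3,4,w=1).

Apply Kruskal's algorithm (sort edges by weight, add if no cycle):

Sorted edges by weight:
  (3,4) w=1
  (2,4) w=2
  (1,2) w=3
  (1,3) w=5
  (2,3) w=5
  (1,4) w=6

Add edge (3,4) w=1 -- no cycle. Running total: 1
Add edge (2,4) w=2 -- no cycle. Running total: 3
Add edge (1,2) w=3 -- no cycle. Running total: 6

MST edges: (3,4,w=1), (2,4,w=2), (1,2,w=3)
Total MST weight: 1 + 2 + 3 = 6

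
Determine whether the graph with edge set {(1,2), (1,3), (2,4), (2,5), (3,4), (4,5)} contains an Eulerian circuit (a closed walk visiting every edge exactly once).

Step 1: Find the degree of each vertex:
  deg(1) = 2
  deg(2) = 3
  deg(3) = 2
  deg(4) = 3
  deg(5) = 2

Step 2: Count vertices with odd degree:
  Odd-degree vertices: 2, 4 (2 total)

Step 3: Apply Euler's theorem:
  - Eulerian circuit exists iff graph is connected and all vertices have even degree
  - Eulerian path exists iff graph is connected and has 0 or 2 odd-degree vertices

Graph is connected with exactly 2 odd-degree vertices (2, 4).
Eulerian path exists (starting and ending at the odd-degree vertices), but no Eulerian circuit.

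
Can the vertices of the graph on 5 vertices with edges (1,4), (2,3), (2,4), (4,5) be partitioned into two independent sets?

Step 1: Attempt 2-coloring using BFS:
  Start at vertex 1, assign color 0
  Color vertex 4 with color 1 (neighbor of 1)
  Color vertex 2 with color 0 (neighbor of 4)
  Color vertex 5 with color 0 (neighbor of 4)
  Color vertex 3 with color 1 (neighbor of 2)

Step 2: 2-coloring succeeded. No conflicts found.
  Set A (color 0): {1, 2, 5}
  Set B (color 1): {3, 4}

The graph is bipartite with partition {1, 2, 5}, {3, 4}.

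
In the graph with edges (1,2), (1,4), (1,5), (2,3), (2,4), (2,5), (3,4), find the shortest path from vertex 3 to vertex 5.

Step 1: Build adjacency list:
  1: 2, 4, 5
  2: 1, 3, 4, 5
  3: 2, 4
  4: 1, 2, 3
  5: 1, 2

Step 2: BFS from vertex 3 to find shortest path to 5:
  vertex 2 reached at distance 1
  vertex 4 reached at distance 1
  vertex 1 reached at distance 2
  vertex 5 reached at distance 2

Step 3: Shortest path: 3 -> 2 -> 5
Path length: 2 edges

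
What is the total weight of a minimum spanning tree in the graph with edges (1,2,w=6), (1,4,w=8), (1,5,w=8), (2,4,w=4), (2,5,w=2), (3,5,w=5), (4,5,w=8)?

Apply Kruskal's algorithm (sort edges by weight, add if no cycle):

Sorted edges by weight:
  (2,5) w=2
  (2,4) w=4
  (3,5) w=5
  (1,2) w=6
  (1,4) w=8
  (1,5) w=8
  (4,5) w=8

Add edge (2,5) w=2 -- no cycle. Running total: 2
Add edge (2,4) w=4 -- no cycle. Running total: 6
Add edge (3,5) w=5 -- no cycle. Running total: 11
Add edge (1,2) w=6 -- no cycle. Running total: 17

MST edges: (2,5,w=2), (2,4,w=4), (3,5,w=5), (1,2,w=6)
Total MST weight: 2 + 4 + 5 + 6 = 17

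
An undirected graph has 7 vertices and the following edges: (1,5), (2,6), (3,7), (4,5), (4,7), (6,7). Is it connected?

Step 1: Build adjacency list from edges:
  1: 5
  2: 6
  3: 7
  4: 5, 7
  5: 1, 4
  6: 2, 7
  7: 3, 4, 6

Step 2: Run BFS/DFS from vertex 1:
  Visited: {1, 5, 4, 7, 3, 6, 2}
  Reached 7 of 7 vertices

Step 3: All 7 vertices reached from vertex 1, so the graph is connected.
Answer: Yes, the graph is connected.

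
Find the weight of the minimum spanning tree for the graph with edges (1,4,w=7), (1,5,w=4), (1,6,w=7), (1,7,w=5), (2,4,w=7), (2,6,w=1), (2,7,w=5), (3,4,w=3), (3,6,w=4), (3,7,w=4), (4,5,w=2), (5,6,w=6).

Apply Kruskal's algorithm (sort edges by weight, add if no cycle):

Sorted edges by weight:
  (2,6) w=1
  (4,5) w=2
  (3,4) w=3
  (1,5) w=4
  (3,6) w=4
  (3,7) w=4
  (1,7) w=5
  (2,7) w=5
  (5,6) w=6
  (1,4) w=7
  (1,6) w=7
  (2,4) w=7

Add edge (2,6) w=1 -- no cycle. Running total: 1
Add edge (4,5) w=2 -- no cycle. Running total: 3
Add edge (3,4) w=3 -- no cycle. Running total: 6
Add edge (1,5) w=4 -- no cycle. Running total: 10
Add edge (3,6) w=4 -- no cycle. Running total: 14
Add edge (3,7) w=4 -- no cycle. Running total: 18

MST edges: (2,6,w=1), (4,5,w=2), (3,4,w=3), (1,5,w=4), (3,6,w=4), (3,7,w=4)
Total MST weight: 1 + 2 + 3 + 4 + 4 + 4 = 18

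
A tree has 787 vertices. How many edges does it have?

A tree on n vertices always has exactly n - 1 edges.
For n = 787: edges = 787 - 1 = 786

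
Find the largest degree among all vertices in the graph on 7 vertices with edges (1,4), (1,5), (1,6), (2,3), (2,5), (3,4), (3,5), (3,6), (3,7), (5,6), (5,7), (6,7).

Step 1: Count edges incident to each vertex:
  deg(1) = 3 (neighbors: 4, 5, 6)
  deg(2) = 2 (neighbors: 3, 5)
  deg(3) = 5 (neighbors: 2, 4, 5, 6, 7)
  deg(4) = 2 (neighbors: 1, 3)
  deg(5) = 5 (neighbors: 1, 2, 3, 6, 7)
  deg(6) = 4 (neighbors: 1, 3, 5, 7)
  deg(7) = 3 (neighbors: 3, 5, 6)

Step 2: Find maximum:
  max(3, 2, 5, 2, 5, 4, 3) = 5 (vertex 3)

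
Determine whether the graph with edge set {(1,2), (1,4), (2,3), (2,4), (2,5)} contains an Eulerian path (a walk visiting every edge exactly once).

Step 1: Find the degree of each vertex:
  deg(1) = 2
  deg(2) = 4
  deg(3) = 1
  deg(4) = 2
  deg(5) = 1

Step 2: Count vertices with odd degree:
  Odd-degree vertices: 3, 5 (2 total)

Step 3: Apply Euler's theorem:
  - Eulerian circuit exists iff graph is connected and all vertices have even degree
  - Eulerian path exists iff graph is connected and has 0 or 2 odd-degree vertices

Graph is connected with exactly 2 odd-degree vertices (3, 5).
Eulerian path exists (starting and ending at the odd-degree vertices), but no Eulerian circuit.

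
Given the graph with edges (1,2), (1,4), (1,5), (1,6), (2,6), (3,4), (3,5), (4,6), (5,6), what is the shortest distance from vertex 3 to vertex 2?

Step 1: Build adjacency list:
  1: 2, 4, 5, 6
  2: 1, 6
  3: 4, 5
  4: 1, 3, 6
  5: 1, 3, 6
  6: 1, 2, 4, 5

Step 2: BFS from vertex 3 to find shortest path to 2:
  vertex 4 reached at distance 1
  vertex 5 reached at distance 1
  vertex 1 reached at distance 2
  vertex 6 reached at distance 2
  vertex 2 reached at distance 3

Step 3: Shortest path: 3 -> 4 -> 1 -> 2
Path length: 3 edges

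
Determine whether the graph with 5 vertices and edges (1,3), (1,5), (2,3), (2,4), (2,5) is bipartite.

Step 1: Attempt 2-coloring using BFS:
  Start at vertex 1, assign color 0
  Color vertex 3 with color 1 (neighbor of 1)
  Color vertex 5 with color 1 (neighbor of 1)
  Color vertex 2 with color 0 (neighbor of 3)
  Color vertex 4 with color 1 (neighbor of 2)

Step 2: 2-coloring succeeded. No conflicts found.
  Set A (color 0): {1, 2}
  Set B (color 1): {3, 4, 5}

The graph is bipartite with partition {1, 2}, {3, 4, 5}.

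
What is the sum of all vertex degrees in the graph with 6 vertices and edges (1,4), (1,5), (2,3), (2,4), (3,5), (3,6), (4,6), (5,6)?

Step 1: Count edges incident to each vertex:
  deg(1) = 2 (neighbors: 4, 5)
  deg(2) = 2 (neighbors: 3, 4)
  deg(3) = 3 (neighbors: 2, 5, 6)
  deg(4) = 3 (neighbors: 1, 2, 6)
  deg(5) = 3 (neighbors: 1, 3, 6)
  deg(6) = 3 (neighbors: 3, 4, 5)

Step 2: Sum all degrees:
  2 + 2 + 3 + 3 + 3 + 3 = 16

Verification: sum of degrees = 2 * |E| = 2 * 8 = 16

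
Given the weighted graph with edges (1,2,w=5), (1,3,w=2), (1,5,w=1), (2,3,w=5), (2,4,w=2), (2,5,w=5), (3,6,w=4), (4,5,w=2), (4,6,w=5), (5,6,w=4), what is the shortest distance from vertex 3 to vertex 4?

Step 1: Build adjacency list with weights:
  1: 2(w=5), 3(w=2), 5(w=1)
  2: 1(w=5), 3(w=5), 4(w=2), 5(w=5)
  3: 1(w=2), 2(w=5), 6(w=4)
  4: 2(w=2), 5(w=2), 6(w=5)
  5: 1(w=1), 2(w=5), 4(w=2), 6(w=4)
  6: 3(w=4), 4(w=5), 5(w=4)

Step 2: Apply Dijkstra's algorithm from vertex 3:
  Visit vertex 3 (distance=0)
    Update dist[1] = 2
    Update dist[2] = 5
    Update dist[6] = 4
  Visit vertex 1 (distance=2)
    Update dist[5] = 3
  Visit vertex 5 (distance=3)
    Update dist[4] = 5
  Visit vertex 6 (distance=4)
  Visit vertex 2 (distance=5)
  Visit vertex 4 (distance=5)

Step 3: Shortest path: 3 -> 1 -> 5 -> 4
Total weight: 2 + 1 + 2 = 5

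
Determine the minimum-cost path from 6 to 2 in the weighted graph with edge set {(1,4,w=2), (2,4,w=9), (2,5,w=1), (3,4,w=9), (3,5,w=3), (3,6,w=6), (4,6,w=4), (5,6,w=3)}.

Step 1: Build adjacency list with weights:
  1: 4(w=2)
  2: 4(w=9), 5(w=1)
  3: 4(w=9), 5(w=3), 6(w=6)
  4: 1(w=2), 2(w=9), 3(w=9), 6(w=4)
  5: 2(w=1), 3(w=3), 6(w=3)
  6: 3(w=6), 4(w=4), 5(w=3)

Step 2: Apply Dijkstra's algorithm from vertex 6:
  Visit vertex 6 (distance=0)
    Update dist[3] = 6
    Update dist[4] = 4
    Update dist[5] = 3
  Visit vertex 5 (distance=3)
    Update dist[2] = 4
  Visit vertex 2 (distance=4)

Step 3: Shortest path: 6 -> 5 -> 2
Total weight: 3 + 1 = 4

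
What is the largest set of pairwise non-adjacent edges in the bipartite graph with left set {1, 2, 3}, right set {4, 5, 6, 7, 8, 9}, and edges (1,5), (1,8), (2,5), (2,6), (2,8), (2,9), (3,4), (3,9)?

Step 1: List the neighbors of each left vertex:
  1: 5, 8
  2: 5, 6, 8, 9
  3: 4, 9

Step 2: Greedily match left vertices, then look for augmenting paths:
  Match 1 -- 5
  Match 2 -- 6
  Match 3 -- 4
  No augmenting path remains.

Step 3: Verify this is maximum:
  Matching size 3 = min(|L|, |R|) = min(3, 6), which is an upper bound, so this matching is maximum.

Maximum matching: {(1,5), (2,6), (3,4)}
Size: 3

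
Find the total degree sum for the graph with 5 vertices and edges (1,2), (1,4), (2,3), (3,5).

Step 1: Count edges incident to each vertex:
  deg(1) = 2 (neighbors: 2, 4)
  deg(2) = 2 (neighbors: 1, 3)
  deg(3) = 2 (neighbors: 2, 5)
  deg(4) = 1 (neighbors: 1)
  deg(5) = 1 (neighbors: 3)

Step 2: Sum all degrees:
  2 + 2 + 2 + 1 + 1 = 8

Verification: sum of degrees = 2 * |E| = 2 * 4 = 8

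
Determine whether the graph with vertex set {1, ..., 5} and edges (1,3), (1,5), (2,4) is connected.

Step 1: Build adjacency list from edges:
  1: 3, 5
  2: 4
  3: 1
  4: 2
  5: 1

Step 2: Run BFS/DFS from vertex 1:
  Visited: {1, 3, 5}
  Reached 3 of 5 vertices

Step 3: Only 3 of 5 vertices reached. Graph is disconnected.
Connected components: {1, 3, 5}, {2, 4}
Answer: No, the graph is not connected (2 components).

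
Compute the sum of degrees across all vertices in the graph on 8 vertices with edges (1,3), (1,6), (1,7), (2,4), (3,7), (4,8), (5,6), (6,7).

Step 1: Count edges incident to each vertex:
  deg(1) = 3 (neighbors: 3, 6, 7)
  deg(2) = 1 (neighbors: 4)
  deg(3) = 2 (neighbors: 1, 7)
  deg(4) = 2 (neighbors: 2, 8)
  deg(5) = 1 (neighbors: 6)
  deg(6) = 3 (neighbors: 1, 5, 7)
  deg(7) = 3 (neighbors: 1, 3, 6)
  deg(8) = 1 (neighbors: 4)

Step 2: Sum all degrees:
  3 + 1 + 2 + 2 + 1 + 3 + 3 + 1 = 16

Verification: sum of degrees = 2 * |E| = 2 * 8 = 16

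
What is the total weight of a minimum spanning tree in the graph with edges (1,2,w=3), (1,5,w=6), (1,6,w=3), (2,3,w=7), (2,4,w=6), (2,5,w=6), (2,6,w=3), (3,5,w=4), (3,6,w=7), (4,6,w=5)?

Apply Kruskal's algorithm (sort edges by weight, add if no cycle):

Sorted edges by weight:
  (1,2) w=3
  (1,6) w=3
  (2,6) w=3
  (3,5) w=4
  (4,6) w=5
  (1,5) w=6
  (2,4) w=6
  (2,5) w=6
  (2,3) w=7
  (3,6) w=7

Add edge (1,2) w=3 -- no cycle. Running total: 3
Add edge (1,6) w=3 -- no cycle. Running total: 6
Skip edge (2,6) w=3 -- would create cycle
Add edge (3,5) w=4 -- no cycle. Running total: 10
Add edge (4,6) w=5 -- no cycle. Running total: 15
Add edge (1,5) w=6 -- no cycle. Running total: 21

MST edges: (1,2,w=3), (1,6,w=3), (3,5,w=4), (4,6,w=5), (1,5,w=6)
Total MST weight: 3 + 3 + 4 + 5 + 6 = 21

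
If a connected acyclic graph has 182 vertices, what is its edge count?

A tree on n vertices always has exactly n - 1 edges.
For n = 182: edges = 182 - 1 = 181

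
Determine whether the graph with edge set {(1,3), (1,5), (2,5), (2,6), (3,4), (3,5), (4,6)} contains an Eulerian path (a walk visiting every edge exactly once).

Step 1: Find the degree of each vertex:
  deg(1) = 2
  deg(2) = 2
  deg(3) = 3
  deg(4) = 2
  deg(5) = 3
  deg(6) = 2

Step 2: Count vertices with odd degree:
  Odd-degree vertices: 3, 5 (2 total)

Step 3: Apply Euler's theorem:
  - Eulerian circuit exists iff graph is connected and all vertices have even degree
  - Eulerian path exists iff graph is connected and has 0 or 2 odd-degree vertices

Graph is connected with exactly 2 odd-degree vertices (3, 5).
Eulerian path exists (starting and ending at the odd-degree vertices), but no Eulerian circuit.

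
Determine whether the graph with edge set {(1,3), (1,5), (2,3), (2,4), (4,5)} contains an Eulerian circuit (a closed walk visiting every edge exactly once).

Step 1: Find the degree of each vertex:
  deg(1) = 2
  deg(2) = 2
  deg(3) = 2
  deg(4) = 2
  deg(5) = 2

Step 2: Count vertices with odd degree:
  All vertices have even degree (0 odd-degree vertices)

Step 3: Apply Euler's theorem:
  - Eulerian circuit exists iff graph is connected and all vertices have even degree
  - Eulerian path exists iff graph is connected and has 0 or 2 odd-degree vertices

Graph is connected with 0 odd-degree vertices.
Both Eulerian circuit and Eulerian path exist.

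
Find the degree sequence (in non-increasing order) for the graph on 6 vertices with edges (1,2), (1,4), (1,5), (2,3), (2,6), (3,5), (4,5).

Step 1: Count edges incident to each vertex:
  deg(1) = 3 (neighbors: 2, 4, 5)
  deg(2) = 3 (neighbors: 1, 3, 6)
  deg(3) = 2 (neighbors: 2, 5)
  deg(4) = 2 (neighbors: 1, 5)
  deg(5) = 3 (neighbors: 1, 3, 4)
  deg(6) = 1 (neighbors: 2)

Step 2: Sort degrees in non-increasing order:
  Degrees: [3, 3, 2, 2, 3, 1] -> sorted: [3, 3, 3, 2, 2, 1]

Degree sequence: [3, 3, 3, 2, 2, 1]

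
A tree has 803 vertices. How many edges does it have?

A tree on n vertices always has exactly n - 1 edges.
For n = 803: edges = 803 - 1 = 802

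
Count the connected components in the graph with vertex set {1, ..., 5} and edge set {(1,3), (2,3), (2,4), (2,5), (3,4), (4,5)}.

Step 1: Build adjacency list from edges:
  1: 3
  2: 3, 4, 5
  3: 1, 2, 4
  4: 2, 3, 5
  5: 2, 4

Step 2: Run BFS/DFS from vertex 1:
  Visited: {1, 3, 2, 4, 5}
  Reached 5 of 5 vertices

Step 3: All 5 vertices reached from vertex 1, so the graph is connected.
Number of connected components: 1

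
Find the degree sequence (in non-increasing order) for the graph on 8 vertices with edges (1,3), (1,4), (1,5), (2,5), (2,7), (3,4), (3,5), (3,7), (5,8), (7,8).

Step 1: Count edges incident to each vertex:
  deg(1) = 3 (neighbors: 3, 4, 5)
  deg(2) = 2 (neighbors: 5, 7)
  deg(3) = 4 (neighbors: 1, 4, 5, 7)
  deg(4) = 2 (neighbors: 1, 3)
  deg(5) = 4 (neighbors: 1, 2, 3, 8)
  deg(6) = 0 (neighbors: none)
  deg(7) = 3 (neighbors: 2, 3, 8)
  deg(8) = 2 (neighbors: 5, 7)

Step 2: Sort degrees in non-increasing order:
  Degrees: [3, 2, 4, 2, 4, 0, 3, 2] -> sorted: [4, 4, 3, 3, 2, 2, 2, 0]

Degree sequence: [4, 4, 3, 3, 2, 2, 2, 0]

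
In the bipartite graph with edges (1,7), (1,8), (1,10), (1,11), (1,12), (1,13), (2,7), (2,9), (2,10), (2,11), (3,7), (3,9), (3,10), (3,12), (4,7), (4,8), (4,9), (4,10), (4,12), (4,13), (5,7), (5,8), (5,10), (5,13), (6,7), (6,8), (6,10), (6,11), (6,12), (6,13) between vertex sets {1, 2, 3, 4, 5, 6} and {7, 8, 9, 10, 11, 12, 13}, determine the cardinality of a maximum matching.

Step 1: List the neighbors of each left vertex:
  1: 7, 8, 10, 11, 12, 13
  2: 7, 9, 10, 11
  3: 7, 9, 10, 12
  4: 7, 8, 9, 10, 12, 13
  5: 7, 8, 10, 13
  6: 7, 8, 10, 11, 12, 13

Step 2: Greedily match left vertices, then look for augmenting paths:
  Match 1 -- 7
  Match 2 -- 9
  Match 3 -- 10
  Match 4 -- 8
  Match 5 -- 13
  Match 6 -- 11
  No augmenting path remains.

Step 3: Verify this is maximum:
  Matching size 6 = min(|L|, |R|) = min(6, 7), which is an upper bound, so this matching is maximum.

Maximum matching: {(1,7), (2,9), (3,10), (4,8), (5,13), (6,11)}
Size: 6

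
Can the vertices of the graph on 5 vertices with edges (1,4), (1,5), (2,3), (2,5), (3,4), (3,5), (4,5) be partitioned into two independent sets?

Step 1: Attempt 2-coloring using BFS:
  Start at vertex 1, assign color 0
  Color vertex 4 with color 1 (neighbor of 1)
  Color vertex 5 with color 1 (neighbor of 1)
  Color vertex 3 with color 0 (neighbor of 4)

Step 2: Conflict found! Vertices 4 and 5 are adjacent but have the same color.
This means the graph contains an odd cycle.

The graph is NOT bipartite.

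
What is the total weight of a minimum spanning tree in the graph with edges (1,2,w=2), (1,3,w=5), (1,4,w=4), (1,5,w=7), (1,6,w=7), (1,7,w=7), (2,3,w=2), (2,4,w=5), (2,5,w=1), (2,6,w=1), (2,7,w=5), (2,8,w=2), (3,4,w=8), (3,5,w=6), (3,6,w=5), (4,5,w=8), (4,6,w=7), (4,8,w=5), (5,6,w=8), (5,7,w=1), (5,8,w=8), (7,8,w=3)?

Apply Kruskal's algorithm (sort edges by weight, add if no cycle):

Sorted edges by weight:
  (2,5) w=1
  (2,6) w=1
  (5,7) w=1
  (1,2) w=2
  (2,3) w=2
  (2,8) w=2
  (7,8) w=3
  (1,4) w=4
  (1,3) w=5
  (2,7) w=5
  (2,4) w=5
  (3,6) w=5
  (4,8) w=5
  (3,5) w=6
  (1,5) w=7
  (1,6) w=7
  (1,7) w=7
  (4,6) w=7
  (3,4) w=8
  (4,5) w=8
  (5,8) w=8
  (5,6) w=8

Add edge (2,5) w=1 -- no cycle. Running total: 1
Add edge (2,6) w=1 -- no cycle. Running total: 2
Add edge (5,7) w=1 -- no cycle. Running total: 3
Add edge (1,2) w=2 -- no cycle. Running total: 5
Add edge (2,3) w=2 -- no cycle. Running total: 7
Add edge (2,8) w=2 -- no cycle. Running total: 9
Skip edge (7,8) w=3 -- would create cycle
Add edge (1,4) w=4 -- no cycle. Running total: 13

MST edges: (2,5,w=1), (2,6,w=1), (5,7,w=1), (1,2,w=2), (2,3,w=2), (2,8,w=2), (1,4,w=4)
Total MST weight: 1 + 1 + 1 + 2 + 2 + 2 + 4 = 13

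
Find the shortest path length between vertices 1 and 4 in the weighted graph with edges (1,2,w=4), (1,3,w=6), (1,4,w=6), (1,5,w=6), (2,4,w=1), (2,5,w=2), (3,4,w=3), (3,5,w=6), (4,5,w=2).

Step 1: Build adjacency list with weights:
  1: 2(w=4), 3(w=6), 4(w=6), 5(w=6)
  2: 1(w=4), 4(w=1), 5(w=2)
  3: 1(w=6), 4(w=3), 5(w=6)
  4: 1(w=6), 2(w=1), 3(w=3), 5(w=2)
  5: 1(w=6), 2(w=2), 3(w=6), 4(w=2)

Step 2: Apply Dijkstra's algorithm from vertex 1:
  Visit vertex 1 (distance=0)
    Update dist[2] = 4
    Update dist[3] = 6
    Update dist[4] = 6
    Update dist[5] = 6
  Visit vertex 2 (distance=4)
    Update dist[4] = 5
  Visit vertex 4 (distance=5)

Step 3: Shortest path: 1 -> 2 -> 4
Total weight: 4 + 1 = 5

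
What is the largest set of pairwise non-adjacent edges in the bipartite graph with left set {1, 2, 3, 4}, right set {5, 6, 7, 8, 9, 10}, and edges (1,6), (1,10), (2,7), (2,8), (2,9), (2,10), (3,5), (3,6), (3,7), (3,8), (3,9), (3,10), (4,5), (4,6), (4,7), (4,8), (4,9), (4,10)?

Step 1: List the neighbors of each left vertex:
  1: 6, 10
  2: 7, 8, 9, 10
  3: 5, 6, 7, 8, 9, 10
  4: 5, 6, 7, 8, 9, 10

Step 2: Greedily match left vertices, then look for augmenting paths:
  Match 1 -- 6
  Match 2 -- 7
  Match 3 -- 5
  Match 4 -- 8
  No augmenting path remains.

Step 3: Verify this is maximum:
  Matching size 4 = min(|L|, |R|) = min(4, 6), which is an upper bound, so this matching is maximum.

Maximum matching: {(1,6), (2,7), (3,5), (4,8)}
Size: 4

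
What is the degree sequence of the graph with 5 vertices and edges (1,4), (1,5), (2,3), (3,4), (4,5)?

Step 1: Count edges incident to each vertex:
  deg(1) = 2 (neighbors: 4, 5)
  deg(2) = 1 (neighbors: 3)
  deg(3) = 2 (neighbors: 2, 4)
  deg(4) = 3 (neighbors: 1, 3, 5)
  deg(5) = 2 (neighbors: 1, 4)

Step 2: Sort degrees in non-increasing order:
  Degrees: [2, 1, 2, 3, 2] -> sorted: [3, 2, 2, 2, 1]

Degree sequence: [3, 2, 2, 2, 1]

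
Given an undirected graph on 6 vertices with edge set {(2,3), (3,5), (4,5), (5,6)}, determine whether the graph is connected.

Step 1: Build adjacency list from edges:
  1: (none)
  2: 3
  3: 2, 5
  4: 5
  5: 3, 4, 6
  6: 5

Step 2: Run BFS/DFS from vertex 1:
  Visited: {1}
  Reached 1 of 6 vertices

Step 3: Only 1 of 6 vertices reached. Graph is disconnected.
Connected components: {1}, {2, 3, 4, 5, 6}
Answer: No, the graph is not connected (2 components).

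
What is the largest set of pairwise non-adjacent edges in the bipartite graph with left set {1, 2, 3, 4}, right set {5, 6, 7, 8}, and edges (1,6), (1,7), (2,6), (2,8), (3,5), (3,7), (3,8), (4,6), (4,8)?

Step 1: List the neighbors of each left vertex:
  1: 6, 7
  2: 6, 8
  3: 5, 7, 8
  4: 6, 8

Step 2: Greedily match left vertices, then look for augmenting paths:
  Match 1 -- 7
  Match 2 -- 8
  Match 3 -- 5
  Match 4 -- 6
  No augmenting path remains.

Step 3: Verify this is maximum:
  Matching size 4 = min(|L|, |R|) = min(4, 4), which is an upper bound, so this matching is maximum.

Maximum matching: {(1,7), (2,8), (3,5), (4,6)}
Size: 4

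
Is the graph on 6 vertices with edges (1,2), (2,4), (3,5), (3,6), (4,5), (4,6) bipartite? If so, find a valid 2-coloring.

Step 1: Attempt 2-coloring using BFS:
  Start at vertex 1, assign color 0
  Color vertex 2 with color 1 (neighbor of 1)
  Color vertex 4 with color 0 (neighbor of 2)
  Color vertex 5 with color 1 (neighbor of 4)
  Color vertex 6 with color 1 (neighbor of 4)
  Color vertex 3 with color 0 (neighbor of 5)

Step 2: 2-coloring succeeded. No conflicts found.
  Set A (color 0): {1, 3, 4}
  Set B (color 1): {2, 5, 6}

The graph is bipartite with partition {1, 3, 4}, {2, 5, 6}.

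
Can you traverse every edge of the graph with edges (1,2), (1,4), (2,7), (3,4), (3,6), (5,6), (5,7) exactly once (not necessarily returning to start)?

Step 1: Find the degree of each vertex:
  deg(1) = 2
  deg(2) = 2
  deg(3) = 2
  deg(4) = 2
  deg(5) = 2
  deg(6) = 2
  deg(7) = 2

Step 2: Count vertices with odd degree:
  All vertices have even degree (0 odd-degree vertices)

Step 3: Apply Euler's theorem:
  - Eulerian circuit exists iff graph is connected and all vertices have even degree
  - Eulerian path exists iff graph is connected and has 0 or 2 odd-degree vertices

Graph is connected with 0 odd-degree vertices.
Both Eulerian circuit and Eulerian path exist.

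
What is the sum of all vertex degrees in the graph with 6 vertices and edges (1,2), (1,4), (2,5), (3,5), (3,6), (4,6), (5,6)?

Step 1: Count edges incident to each vertex:
  deg(1) = 2 (neighbors: 2, 4)
  deg(2) = 2 (neighbors: 1, 5)
  deg(3) = 2 (neighbors: 5, 6)
  deg(4) = 2 (neighbors: 1, 6)
  deg(5) = 3 (neighbors: 2, 3, 6)
  deg(6) = 3 (neighbors: 3, 4, 5)

Step 2: Sum all degrees:
  2 + 2 + 2 + 2 + 3 + 3 = 14

Verification: sum of degrees = 2 * |E| = 2 * 7 = 14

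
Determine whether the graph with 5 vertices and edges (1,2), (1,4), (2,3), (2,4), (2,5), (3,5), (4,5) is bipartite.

Step 1: Attempt 2-coloring using BFS:
  Start at vertex 1, assign color 0
  Color vertex 2 with color 1 (neighbor of 1)
  Color vertex 4 with color 1 (neighbor of 1)
  Color vertex 3 with color 0 (neighbor of 2)

Step 2: Conflict found! Vertices 2 and 4 are adjacent but have the same color.
This means the graph contains an odd cycle.

The graph is NOT bipartite.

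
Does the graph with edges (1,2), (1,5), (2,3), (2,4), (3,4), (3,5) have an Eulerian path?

Step 1: Find the degree of each vertex:
  deg(1) = 2
  deg(2) = 3
  deg(3) = 3
  deg(4) = 2
  deg(5) = 2

Step 2: Count vertices with odd degree:
  Odd-degree vertices: 2, 3 (2 total)

Step 3: Apply Euler's theorem:
  - Eulerian circuit exists iff graph is connected and all vertices have even degree
  - Eulerian path exists iff graph is connected and has 0 or 2 odd-degree vertices

Graph is connected with exactly 2 odd-degree vertices (2, 3).
Eulerian path exists (starting and ending at the odd-degree vertices), but no Eulerian circuit.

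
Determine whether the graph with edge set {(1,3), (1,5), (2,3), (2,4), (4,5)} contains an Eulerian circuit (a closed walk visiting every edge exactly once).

Step 1: Find the degree of each vertex:
  deg(1) = 2
  deg(2) = 2
  deg(3) = 2
  deg(4) = 2
  deg(5) = 2

Step 2: Count vertices with odd degree:
  All vertices have even degree (0 odd-degree vertices)

Step 3: Apply Euler's theorem:
  - Eulerian circuit exists iff graph is connected and all vertices have even degree
  - Eulerian path exists iff graph is connected and has 0 or 2 odd-degree vertices

Graph is connected with 0 odd-degree vertices.
Both Eulerian circuit and Eulerian path exist.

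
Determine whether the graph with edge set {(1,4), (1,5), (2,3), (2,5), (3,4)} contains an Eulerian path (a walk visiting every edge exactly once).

Step 1: Find the degree of each vertex:
  deg(1) = 2
  deg(2) = 2
  deg(3) = 2
  deg(4) = 2
  deg(5) = 2

Step 2: Count vertices with odd degree:
  All vertices have even degree (0 odd-degree vertices)

Step 3: Apply Euler's theorem:
  - Eulerian circuit exists iff graph is connected and all vertices have even degree
  - Eulerian path exists iff graph is connected and has 0 or 2 odd-degree vertices

Graph is connected with 0 odd-degree vertices.
Both Eulerian circuit and Eulerian path exist.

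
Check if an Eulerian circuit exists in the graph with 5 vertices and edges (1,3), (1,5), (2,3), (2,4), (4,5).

Step 1: Find the degree of each vertex:
  deg(1) = 2
  deg(2) = 2
  deg(3) = 2
  deg(4) = 2
  deg(5) = 2

Step 2: Count vertices with odd degree:
  All vertices have even degree (0 odd-degree vertices)

Step 3: Apply Euler's theorem:
  - Eulerian circuit exists iff graph is connected and all vertices have even degree
  - Eulerian path exists iff graph is connected and has 0 or 2 odd-degree vertices

Graph is connected with 0 odd-degree vertices.
Both Eulerian circuit and Eulerian path exist.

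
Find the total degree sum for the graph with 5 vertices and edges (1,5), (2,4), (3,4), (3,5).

Step 1: Count edges incident to each vertex:
  deg(1) = 1 (neighbors: 5)
  deg(2) = 1 (neighbors: 4)
  deg(3) = 2 (neighbors: 4, 5)
  deg(4) = 2 (neighbors: 2, 3)
  deg(5) = 2 (neighbors: 1, 3)

Step 2: Sum all degrees:
  1 + 1 + 2 + 2 + 2 = 8

Verification: sum of degrees = 2 * |E| = 2 * 4 = 8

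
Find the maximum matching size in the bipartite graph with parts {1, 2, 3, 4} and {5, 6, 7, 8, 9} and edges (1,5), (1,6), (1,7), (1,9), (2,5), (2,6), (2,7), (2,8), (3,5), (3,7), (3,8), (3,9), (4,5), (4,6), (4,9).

Step 1: List the neighbors of each left vertex:
  1: 5, 6, 7, 9
  2: 5, 6, 7, 8
  3: 5, 7, 8, 9
  4: 5, 6, 9

Step 2: Greedily match left vertices, then look for augmenting paths:
  Match 1 -- 5
  Match 2 -- 6
  Match 3 -- 7
  Match 4 -- 9
  No augmenting path remains.

Step 3: Verify this is maximum:
  Matching size 4 = min(|L|, |R|) = min(4, 5), which is an upper bound, so this matching is maximum.

Maximum matching: {(1,5), (2,6), (3,7), (4,9)}
Size: 4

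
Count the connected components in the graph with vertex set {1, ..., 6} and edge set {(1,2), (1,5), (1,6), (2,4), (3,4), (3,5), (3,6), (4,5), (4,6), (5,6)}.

Step 1: Build adjacency list from edges:
  1: 2, 5, 6
  2: 1, 4
  3: 4, 5, 6
  4: 2, 3, 5, 6
  5: 1, 3, 4, 6
  6: 1, 3, 4, 5

Step 2: Run BFS/DFS from vertex 1:
  Visited: {1, 2, 5, 6, 4, 3}
  Reached 6 of 6 vertices

Step 3: All 6 vertices reached from vertex 1, so the graph is connected.
Number of connected components: 1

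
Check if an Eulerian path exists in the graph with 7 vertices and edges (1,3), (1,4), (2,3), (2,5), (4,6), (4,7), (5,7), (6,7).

Step 1: Find the degree of each vertex:
  deg(1) = 2
  deg(2) = 2
  deg(3) = 2
  deg(4) = 3
  deg(5) = 2
  deg(6) = 2
  deg(7) = 3

Step 2: Count vertices with odd degree:
  Odd-degree vertices: 4, 7 (2 total)

Step 3: Apply Euler's theorem:
  - Eulerian circuit exists iff graph is connected and all vertices have even degree
  - Eulerian path exists iff graph is connected and has 0 or 2 odd-degree vertices

Graph is connected with exactly 2 odd-degree vertices (4, 7).
Eulerian path exists (starting and ending at the odd-degree vertices), but no Eulerian circuit.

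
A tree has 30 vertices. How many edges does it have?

A tree on n vertices always has exactly n - 1 edges.
For n = 30: edges = 30 - 1 = 29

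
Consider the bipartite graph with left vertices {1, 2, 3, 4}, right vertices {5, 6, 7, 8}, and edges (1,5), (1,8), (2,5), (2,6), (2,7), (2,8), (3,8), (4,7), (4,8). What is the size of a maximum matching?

Step 1: List the neighbors of each left vertex:
  1: 5, 8
  2: 5, 6, 7, 8
  3: 8
  4: 7, 8

Step 2: Greedily match left vertices, then look for augmenting paths:
  Match 1 -- 5
  Match 2 -- 6
  Match 3 -- 8
  Match 4 -- 7
  No augmenting path remains.

Step 3: Verify this is maximum:
  Matching size 4 = min(|L|, |R|) = min(4, 4), which is an upper bound, so this matching is maximum.

Maximum matching: {(1,5), (2,6), (3,8), (4,7)}
Size: 4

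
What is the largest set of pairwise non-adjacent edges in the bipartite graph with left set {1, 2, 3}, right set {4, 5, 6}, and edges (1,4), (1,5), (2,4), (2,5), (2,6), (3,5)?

Step 1: List the neighbors of each left vertex:
  1: 4, 5
  2: 4, 5, 6
  3: 5

Step 2: Greedily match left vertices, then look for augmenting paths:
  Match 1 -- 4
  Match 2 -- 6
  Match 3 -- 5
  No augmenting path remains.

Step 3: Verify this is maximum:
  Matching size 3 = min(|L|, |R|) = min(3, 3), which is an upper bound, so this matching is maximum.

Maximum matching: {(1,4), (2,6), (3,5)}
Size: 3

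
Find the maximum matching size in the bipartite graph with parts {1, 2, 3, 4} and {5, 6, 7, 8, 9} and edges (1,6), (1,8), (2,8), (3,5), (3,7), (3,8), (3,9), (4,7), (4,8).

Step 1: List the neighbors of each left vertex:
  1: 6, 8
  2: 8
  3: 5, 7, 8, 9
  4: 7, 8

Step 2: Greedily match left vertices, then look for augmenting paths:
  Match 1 -- 6
  Match 2 -- 8
  Match 3 -- 5
  Match 4 -- 7
  No augmenting path remains.

Step 3: Verify this is maximum:
  Matching size 4 = min(|L|, |R|) = min(4, 5), which is an upper bound, so this matching is maximum.

Maximum matching: {(1,6), (2,8), (3,5), (4,7)}
Size: 4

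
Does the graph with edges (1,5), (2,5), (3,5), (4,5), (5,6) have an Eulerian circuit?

Step 1: Find the degree of each vertex:
  deg(1) = 1
  deg(2) = 1
  deg(3) = 1
  deg(4) = 1
  deg(5) = 5
  deg(6) = 1

Step 2: Count vertices with odd degree:
  Odd-degree vertices: 1, 2, 3, 4, 5, 6 (6 total)

Step 3: Apply Euler's theorem:
  - Eulerian circuit exists iff graph is connected and all vertices have even degree
  - Eulerian path exists iff graph is connected and has 0 or 2 odd-degree vertices

Graph has 6 odd-degree vertices (need 0 or 2).
Neither Eulerian path nor Eulerian circuit exists.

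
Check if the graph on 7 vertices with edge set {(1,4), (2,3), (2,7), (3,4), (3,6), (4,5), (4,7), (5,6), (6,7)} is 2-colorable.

Step 1: Attempt 2-coloring using BFS:
  Start at vertex 1, assign color 0
  Color vertex 4 with color 1 (neighbor of 1)
  Color vertex 3 with color 0 (neighbor of 4)
  Color vertex 5 with color 0 (neighbor of 4)
  Color vertex 7 with color 0 (neighbor of 4)
  Color vertex 2 with color 1 (neighbor of 3)
  Color vertex 6 with color 1 (neighbor of 3)

Step 2: 2-coloring succeeded. No conflicts found.
  Set A (color 0): {1, 3, 5, 7}
  Set B (color 1): {2, 4, 6}

The graph is bipartite with partition {1, 3, 5, 7}, {2, 4, 6}.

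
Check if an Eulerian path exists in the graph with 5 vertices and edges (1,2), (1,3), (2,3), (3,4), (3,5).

Step 1: Find the degree of each vertex:
  deg(1) = 2
  deg(2) = 2
  deg(3) = 4
  deg(4) = 1
  deg(5) = 1

Step 2: Count vertices with odd degree:
  Odd-degree vertices: 4, 5 (2 total)

Step 3: Apply Euler's theorem:
  - Eulerian circuit exists iff graph is connected and all vertices have even degree
  - Eulerian path exists iff graph is connected and has 0 or 2 odd-degree vertices

Graph is connected with exactly 2 odd-degree vertices (4, 5).
Eulerian path exists (starting and ending at the odd-degree vertices), but no Eulerian circuit.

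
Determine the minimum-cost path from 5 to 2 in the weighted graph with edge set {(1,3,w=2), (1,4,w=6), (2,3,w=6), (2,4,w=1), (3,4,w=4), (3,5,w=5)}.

Step 1: Build adjacency list with weights:
  1: 3(w=2), 4(w=6)
  2: 3(w=6), 4(w=1)
  3: 1(w=2), 2(w=6), 4(w=4), 5(w=5)
  4: 1(w=6), 2(w=1), 3(w=4)
  5: 3(w=5)

Step 2: Apply Dijkstra's algorithm from vertex 5:
  Visit vertex 5 (distance=0)
    Update dist[3] = 5
  Visit vertex 3 (distance=5)
    Update dist[1] = 7
    Update dist[2] = 11
    Update dist[4] = 9
  Visit vertex 1 (distance=7)
  Visit vertex 4 (distance=9)
    Update dist[2] = 10
  Visit vertex 2 (distance=10)

Step 3: Shortest path: 5 -> 3 -> 4 -> 2
Total weight: 5 + 4 + 1 = 10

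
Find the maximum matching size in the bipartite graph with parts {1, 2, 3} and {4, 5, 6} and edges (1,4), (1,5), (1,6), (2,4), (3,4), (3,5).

Step 1: List the neighbors of each left vertex:
  1: 4, 5, 6
  2: 4
  3: 4, 5

Step 2: Greedily match left vertices, then look for augmenting paths:
  Match 1 -- 6
  Match 2 -- 4
  Match 3 -- 5
  No augmenting path remains.

Step 3: Verify this is maximum:
  Matching size 3 = min(|L|, |R|) = min(3, 3), which is an upper bound, so this matching is maximum.

Maximum matching: {(1,6), (2,4), (3,5)}
Size: 3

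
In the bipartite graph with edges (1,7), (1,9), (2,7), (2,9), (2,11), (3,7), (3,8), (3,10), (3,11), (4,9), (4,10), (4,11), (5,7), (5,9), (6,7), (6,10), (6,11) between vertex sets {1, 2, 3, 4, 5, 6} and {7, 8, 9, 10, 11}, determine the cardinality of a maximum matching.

Step 1: List the neighbors of each left vertex:
  1: 7, 9
  2: 7, 9, 11
  3: 7, 8, 10, 11
  4: 9, 10, 11
  5: 7, 9
  6: 7, 10, 11

Step 2: Greedily match left vertices, then look for augmenting paths:
  Match 1 -- 7
  Match 2 -- 9
  Match 3 -- 8
  Match 4 -- 10
  Match 6 -- 11
  No augmenting path remains.

Step 3: Verify this is maximum:
  Matching size 5 = min(|L|, |R|) = min(6, 5), which is an upper bound, so this matching is maximum.

Maximum matching: {(1,7), (2,9), (3,8), (4,10), (6,11)}
Size: 5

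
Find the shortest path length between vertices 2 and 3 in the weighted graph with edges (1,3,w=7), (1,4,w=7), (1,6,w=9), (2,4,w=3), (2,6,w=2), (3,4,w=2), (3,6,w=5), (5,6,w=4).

Step 1: Build adjacency list with weights:
  1: 3(w=7), 4(w=7), 6(w=9)
  2: 4(w=3), 6(w=2)
  3: 1(w=7), 4(w=2), 6(w=5)
  4: 1(w=7), 2(w=3), 3(w=2)
  5: 6(w=4)
  6: 1(w=9), 2(w=2), 3(w=5), 5(w=4)

Step 2: Apply Dijkstra's algorithm from vertex 2:
  Visit vertex 2 (distance=0)
    Update dist[4] = 3
    Update dist[6] = 2
  Visit vertex 6 (distance=2)
    Update dist[1] = 11
    Update dist[3] = 7
    Update dist[5] = 6
  Visit vertex 4 (distance=3)
    Update dist[1] = 10
    Update dist[3] = 5
  Visit vertex 3 (distance=5)

Step 3: Shortest path: 2 -> 4 -> 3
Total weight: 3 + 2 = 5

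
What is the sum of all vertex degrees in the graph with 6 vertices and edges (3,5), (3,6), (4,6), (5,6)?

Step 1: Count edges incident to each vertex:
  deg(1) = 0 (neighbors: none)
  deg(2) = 0 (neighbors: none)
  deg(3) = 2 (neighbors: 5, 6)
  deg(4) = 1 (neighbors: 6)
  deg(5) = 2 (neighbors: 3, 6)
  deg(6) = 3 (neighbors: 3, 4, 5)

Step 2: Sum all degrees:
  0 + 0 + 2 + 1 + 2 + 3 = 8

Verification: sum of degrees = 2 * |E| = 2 * 4 = 8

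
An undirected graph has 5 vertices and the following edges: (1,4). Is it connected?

Step 1: Build adjacency list from edges:
  1: 4
  2: (none)
  3: (none)
  4: 1
  5: (none)

Step 2: Run BFS/DFS from vertex 1:
  Visited: {1, 4}
  Reached 2 of 5 vertices

Step 3: Only 2 of 5 vertices reached. Graph is disconnected.
Connected components: {1, 4}, {2}, {3}, {5}
Answer: No, the graph is not connected (4 components).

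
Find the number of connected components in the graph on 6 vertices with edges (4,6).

Step 1: Build adjacency list from edges:
  1: (none)
  2: (none)
  3: (none)
  4: 6
  5: (none)
  6: 4

Step 2: Run BFS/DFS from vertex 1:
  Visited: {1}
  Reached 1 of 6 vertices

Step 3: Only 1 of 6 vertices reached. Graph is disconnected.
Connected components: {1}, {2}, {3}, {4, 6}, {5}
Number of connected components: 5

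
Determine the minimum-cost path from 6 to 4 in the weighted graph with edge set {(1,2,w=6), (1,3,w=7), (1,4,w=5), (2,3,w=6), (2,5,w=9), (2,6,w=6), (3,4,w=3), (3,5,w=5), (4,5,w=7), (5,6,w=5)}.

Step 1: Build adjacency list with weights:
  1: 2(w=6), 3(w=7), 4(w=5)
  2: 1(w=6), 3(w=6), 5(w=9), 6(w=6)
  3: 1(w=7), 2(w=6), 4(w=3), 5(w=5)
  4: 1(w=5), 3(w=3), 5(w=7)
  5: 2(w=9), 3(w=5), 4(w=7), 6(w=5)
  6: 2(w=6), 5(w=5)

Step 2: Apply Dijkstra's algorithm from vertex 6:
  Visit vertex 6 (distance=0)
    Update dist[2] = 6
    Update dist[5] = 5
  Visit vertex 5 (distance=5)
    Update dist[3] = 10
    Update dist[4] = 12
  Visit vertex 2 (distance=6)
    Update dist[1] = 12
  Visit vertex 3 (distance=10)
  Visit vertex 1 (distance=12)
  Visit vertex 4 (distance=12)

Step 3: Shortest path: 6 -> 5 -> 4
Total weight: 5 + 7 = 12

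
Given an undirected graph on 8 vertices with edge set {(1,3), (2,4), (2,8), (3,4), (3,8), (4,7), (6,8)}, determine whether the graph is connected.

Step 1: Build adjacency list from edges:
  1: 3
  2: 4, 8
  3: 1, 4, 8
  4: 2, 3, 7
  5: (none)
  6: 8
  7: 4
  8: 2, 3, 6

Step 2: Run BFS/DFS from vertex 1:
  Visited: {1, 3, 4, 8, 2, 7, 6}
  Reached 7 of 8 vertices

Step 3: Only 7 of 8 vertices reached. Graph is disconnected.
Connected components: {1, 2, 3, 4, 6, 7, 8}, {5}
Answer: No, the graph is not connected (2 components).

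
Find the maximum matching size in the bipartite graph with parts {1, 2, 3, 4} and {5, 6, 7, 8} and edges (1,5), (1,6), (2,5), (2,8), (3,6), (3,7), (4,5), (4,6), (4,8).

Step 1: List the neighbors of each left vertex:
  1: 5, 6
  2: 5, 8
  3: 6, 7
  4: 5, 6, 8

Step 2: Greedily match left vertices, then look for augmenting paths:
  Match 1 -- 5
  Match 2 -- 8
  Match 3 -- 7
  Match 4 -- 6
  No augmenting path remains.

Step 3: Verify this is maximum:
  Matching size 4 = min(|L|, |R|) = min(4, 4), which is an upper bound, so this matching is maximum.

Maximum matching: {(1,5), (2,8), (3,7), (4,6)}
Size: 4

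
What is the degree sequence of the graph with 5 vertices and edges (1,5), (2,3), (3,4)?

Step 1: Count edges incident to each vertex:
  deg(1) = 1 (neighbors: 5)
  deg(2) = 1 (neighbors: 3)
  deg(3) = 2 (neighbors: 2, 4)
  deg(4) = 1 (neighbors: 3)
  deg(5) = 1 (neighbors: 1)

Step 2: Sort degrees in non-increasing order:
  Degrees: [1, 1, 2, 1, 1] -> sorted: [2, 1, 1, 1, 1]

Degree sequence: [2, 1, 1, 1, 1]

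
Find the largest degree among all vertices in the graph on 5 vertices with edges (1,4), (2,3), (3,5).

Step 1: Count edges incident to each vertex:
  deg(1) = 1 (neighbors: 4)
  deg(2) = 1 (neighbors: 3)
  deg(3) = 2 (neighbors: 2, 5)
  deg(4) = 1 (neighbors: 1)
  deg(5) = 1 (neighbors: 3)

Step 2: Find maximum:
  max(1, 1, 2, 1, 1) = 2 (vertex 3)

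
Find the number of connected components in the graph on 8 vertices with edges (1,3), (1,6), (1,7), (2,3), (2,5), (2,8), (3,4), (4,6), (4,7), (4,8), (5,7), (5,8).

Step 1: Build adjacency list from edges:
  1: 3, 6, 7
  2: 3, 5, 8
  3: 1, 2, 4
  4: 3, 6, 7, 8
  5: 2, 7, 8
  6: 1, 4
  7: 1, 4, 5
  8: 2, 4, 5

Step 2: Run BFS/DFS from vertex 1:
  Visited: {1, 3, 6, 7, 2, 4, 5, 8}
  Reached 8 of 8 vertices

Step 3: All 8 vertices reached from vertex 1, so the graph is connected.
Number of connected components: 1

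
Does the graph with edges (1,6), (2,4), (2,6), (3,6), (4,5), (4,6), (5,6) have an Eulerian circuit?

Step 1: Find the degree of each vertex:
  deg(1) = 1
  deg(2) = 2
  deg(3) = 1
  deg(4) = 3
  deg(5) = 2
  deg(6) = 5

Step 2: Count vertices with odd degree:
  Odd-degree vertices: 1, 3, 4, 6 (4 total)

Step 3: Apply Euler's theorem:
  - Eulerian circuit exists iff graph is connected and all vertices have even degree
  - Eulerian path exists iff graph is connected and has 0 or 2 odd-degree vertices

Graph has 4 odd-degree vertices (need 0 or 2).
Neither Eulerian path nor Eulerian circuit exists.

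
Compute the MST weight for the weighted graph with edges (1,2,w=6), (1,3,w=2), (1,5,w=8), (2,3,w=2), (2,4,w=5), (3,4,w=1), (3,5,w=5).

Apply Kruskal's algorithm (sort edges by weight, add if no cycle):

Sorted edges by weight:
  (3,4) w=1
  (1,3) w=2
  (2,3) w=2
  (2,4) w=5
  (3,5) w=5
  (1,2) w=6
  (1,5) w=8

Add edge (3,4) w=1 -- no cycle. Running total: 1
Add edge (1,3) w=2 -- no cycle. Running total: 3
Add edge (2,3) w=2 -- no cycle. Running total: 5
Skip edge (2,4) w=5 -- would create cycle
Add edge (3,5) w=5 -- no cycle. Running total: 10

MST edges: (3,4,w=1), (1,3,w=2), (2,3,w=2), (3,5,w=5)
Total MST weight: 1 + 2 + 2 + 5 = 10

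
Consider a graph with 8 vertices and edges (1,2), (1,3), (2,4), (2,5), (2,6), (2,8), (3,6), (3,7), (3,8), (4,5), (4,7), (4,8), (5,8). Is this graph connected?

Step 1: Build adjacency list from edges:
  1: 2, 3
  2: 1, 4, 5, 6, 8
  3: 1, 6, 7, 8
  4: 2, 5, 7, 8
  5: 2, 4, 8
  6: 2, 3
  7: 3, 4
  8: 2, 3, 4, 5

Step 2: Run BFS/DFS from vertex 1:
  Visited: {1, 2, 3, 4, 5, 6, 8, 7}
  Reached 8 of 8 vertices

Step 3: All 8 vertices reached from vertex 1, so the graph is connected.
Answer: Yes, the graph is connected.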